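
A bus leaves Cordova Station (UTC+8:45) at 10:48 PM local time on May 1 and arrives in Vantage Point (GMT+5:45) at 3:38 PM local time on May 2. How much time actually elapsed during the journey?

19 hours 50 minutes

Vantage Point is 3:00 behind Cordova Station.
Clock-face elapsed time (ignoring zones) is 16 hours 50 minutes.
Actual elapsed = 16 hours 50 minutes + 3:00 = 19 hours 50 minutes.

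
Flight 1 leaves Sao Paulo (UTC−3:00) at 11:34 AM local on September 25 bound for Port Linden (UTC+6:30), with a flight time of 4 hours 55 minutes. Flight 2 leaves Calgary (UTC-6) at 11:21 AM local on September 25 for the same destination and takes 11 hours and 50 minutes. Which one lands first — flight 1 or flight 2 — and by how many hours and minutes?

the first, by 9 hours 42 minutes

Flight 1 in UTC: 11:34 AM + 3:00 = 2:34 PM on Sep 25.
+4 hours and 55 minutes → arrive 7:29 PM UTC on Sep 25.
Flight 2 in UTC: 11:21 AM + 6:00 = 5:21 PM on Sep 25.
+11 hours 50 minutes → arrive 5:11 AM UTC on Sep 26.
Flight 1 lands earlier by 9 hours 42 minutes.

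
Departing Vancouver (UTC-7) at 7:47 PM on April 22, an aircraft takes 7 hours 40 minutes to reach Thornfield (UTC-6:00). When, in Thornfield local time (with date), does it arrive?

4:27 AM on April 23

Thornfield is 1:00 ahead of Vancouver.
After 7 hours 40 minutes it is 3:27 AM (Apr 23) in Vancouver.
Shift by the zone difference: 3:27 AM + 1:00 = 4:27 AM on Apr 23 in Thornfield.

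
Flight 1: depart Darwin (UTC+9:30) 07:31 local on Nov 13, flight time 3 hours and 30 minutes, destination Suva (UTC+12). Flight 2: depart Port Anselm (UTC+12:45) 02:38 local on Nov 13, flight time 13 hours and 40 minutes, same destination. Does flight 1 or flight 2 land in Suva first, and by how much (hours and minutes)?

Flight 1 in UTC: 07:31 − 9:30 = 22:01 on Nov 12.
+3 hours and 30 minutes → arrive 01:31 UTC on Nov 13.
Flight 2 in UTC: 02:38 − 12:45 = 13:53 on Nov 12.
+13 hours and 40 minutes → arrive 03:33 UTC on Nov 13.
Flight 1 lands earlier by 2 hours 2 minutes.

the first, by 2 hours 2 minutes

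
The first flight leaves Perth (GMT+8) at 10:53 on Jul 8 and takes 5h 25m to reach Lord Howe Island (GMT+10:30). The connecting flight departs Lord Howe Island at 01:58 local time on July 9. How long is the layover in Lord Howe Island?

Convert departure to UTC: 10:53 − 8:00 = 02:53 UTC on Jul 8.
Add 5 hours and 25 minutes flight time → 08:18 UTC.
Lord Howe Island is UTC+10:30, so local arrival = 08:18 + 10:30 = 18:48 on Jul 8.
Layover = 01:58 − 18:48 (+1 day) = 7 hours 10 minutes.

7 hours 10 minutes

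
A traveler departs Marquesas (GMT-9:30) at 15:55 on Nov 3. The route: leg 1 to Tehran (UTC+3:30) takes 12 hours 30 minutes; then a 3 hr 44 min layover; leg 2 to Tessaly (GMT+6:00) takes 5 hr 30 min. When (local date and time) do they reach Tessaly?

Convert departure to UTC: 15:55 + 9:30 = 01:25 UTC on Nov 4.
Add 12 hours and 30 minutes leg 1 → 13:55 UTC.
Add 3 hours 44 minutes layover in Tehran → 17:39 UTC.
Add 5 hours and 30 minutes leg 2 → 23:09 UTC.
Tessaly is UTC+6:00, so local arrival = 23:09 + 6:00 = 05:09 on Nov 5.

05:09 on November 5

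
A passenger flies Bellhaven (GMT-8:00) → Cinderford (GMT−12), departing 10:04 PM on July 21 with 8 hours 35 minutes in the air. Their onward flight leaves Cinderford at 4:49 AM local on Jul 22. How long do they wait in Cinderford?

Convert departure to UTC: 10:04 PM + 8:00 = 6:04 AM UTC on Jul 22.
Add 8 hours and 35 minutes flight time → 2:39 PM UTC.
Cinderford is UTC−12:00, so local arrival = 2:39 PM − 12:00 = 2:39 AM on Jul 22.
Layover = 4:49 AM − 2:39 AM = 2 hours 10 minutes.

2 hours 10 minutes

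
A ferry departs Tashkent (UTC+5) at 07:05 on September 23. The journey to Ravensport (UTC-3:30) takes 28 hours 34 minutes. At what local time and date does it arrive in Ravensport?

03:09 on September 24

Convert departure to UTC: 07:05 − 5:00 = 02:05 UTC on Sep 23.
Add 28 hours and 34 minutes travel time → 06:39 UTC (Sep 24).
Ravensport is UTC−3:30, so local arrival = 06:39 − 3:30 = 03:09 on Sep 24.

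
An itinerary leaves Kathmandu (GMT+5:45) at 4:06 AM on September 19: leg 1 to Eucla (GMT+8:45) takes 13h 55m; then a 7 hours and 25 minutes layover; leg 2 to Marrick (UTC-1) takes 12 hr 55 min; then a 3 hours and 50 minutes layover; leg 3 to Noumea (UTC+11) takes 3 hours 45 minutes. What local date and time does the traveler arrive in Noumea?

Convert departure to UTC: 4:06 AM − 5:45 = 10:21 PM UTC on Sep 18.
Add 13 hours and 55 minutes leg 1 → 12:16 PM UTC (Sep 19).
Add 7 hours 25 minutes layover in Eucla → 7:41 PM UTC.
Add 12 hours and 55 minutes leg 2 → 8:36 AM UTC (Sep 20).
Add 3 hours 50 minutes layover in Marrick → 12:26 PM UTC.
Add 3 hours 45 minutes leg 3 → 4:11 PM UTC.
Noumea is UTC+11:00, so local arrival = 4:11 PM + 11:00 = 3:11 AM on Sep 21.

3:11 AM on Sep 21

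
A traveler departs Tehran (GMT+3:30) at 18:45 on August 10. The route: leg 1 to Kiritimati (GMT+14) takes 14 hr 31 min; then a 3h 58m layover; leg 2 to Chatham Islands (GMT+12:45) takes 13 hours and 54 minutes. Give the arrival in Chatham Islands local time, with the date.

Convert departure to UTC: 18:45 − 3:30 = 15:15 UTC on Aug 10.
Add 14 hours 31 minutes leg 1 → 05:46 UTC (Aug 11).
Add 3 hours and 58 minutes layover in Kiritimati → 09:44 UTC.
Add 13 hours and 54 minutes leg 2 → 23:38 UTC.
Chatham Islands is UTC+12:45, so local arrival = 23:38 + 12:45 = 12:23 on Aug 12.

12:23 on August 12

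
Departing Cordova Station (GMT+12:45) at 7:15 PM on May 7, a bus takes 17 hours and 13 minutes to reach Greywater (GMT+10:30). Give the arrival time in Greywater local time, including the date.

10:13 AM on May 8

Convert departure to UTC: 7:15 PM − 12:45 = 6:30 AM UTC on May 7.
Add 17 hours and 13 minutes travel time → 11:43 PM UTC.
Greywater is UTC+10:30, so local arrival = 11:43 PM + 10:30 = 10:13 AM on May 8.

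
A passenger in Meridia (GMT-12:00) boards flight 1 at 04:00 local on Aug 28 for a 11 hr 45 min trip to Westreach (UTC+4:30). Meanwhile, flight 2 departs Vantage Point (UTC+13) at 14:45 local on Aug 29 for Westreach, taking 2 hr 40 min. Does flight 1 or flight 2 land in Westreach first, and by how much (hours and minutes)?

the first, by 40 minutes

Flight 1 in UTC: 04:00 + 12:00 = 16:00 on Aug 28.
+11 hours and 45 minutes → arrive 03:45 UTC on Aug 29.
Flight 2 in UTC: 14:45 − 13:00 = 01:45 on Aug 29.
+2 hours and 40 minutes → arrive 04:25 UTC on Aug 29.
Flight 1 lands earlier by 40 minutes.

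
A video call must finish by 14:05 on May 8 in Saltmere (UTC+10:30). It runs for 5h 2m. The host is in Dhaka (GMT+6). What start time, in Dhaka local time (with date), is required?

04:33 on May 8

Target end time in UTC: 14:05 − 10:30 = 03:35 on May 8.
Subtract 5 hours 2 minutes → start 22:33 UTC on May 7.
Dhaka is UTC+6:00: 22:33 + 6:00 = 04:33 on May 8.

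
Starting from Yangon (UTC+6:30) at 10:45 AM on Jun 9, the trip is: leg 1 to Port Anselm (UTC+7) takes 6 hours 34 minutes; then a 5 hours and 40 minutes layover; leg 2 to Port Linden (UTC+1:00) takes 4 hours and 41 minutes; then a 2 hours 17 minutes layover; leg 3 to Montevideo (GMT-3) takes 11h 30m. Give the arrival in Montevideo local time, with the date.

7:57 AM on June 10

Convert departure to UTC: 10:45 AM − 6:30 = 4:15 AM UTC on Jun 9.
Add 6 hours 34 minutes leg 1 → 10:49 AM UTC.
Add 5 hours and 40 minutes layover in Port Anselm → 4:29 PM UTC.
Add 4 hours 41 minutes leg 2 → 9:10 PM UTC.
Add 2 hours and 17 minutes layover in Port Linden → 11:27 PM UTC.
Add 11 hours and 30 minutes leg 3 → 10:57 AM UTC (Jun 10).
Montevideo is UTC−3:00, so local arrival = 10:57 AM − 3:00 = 7:57 AM on Jun 10.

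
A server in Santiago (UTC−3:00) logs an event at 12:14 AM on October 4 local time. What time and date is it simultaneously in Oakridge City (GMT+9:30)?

Oakridge City is 12:30 ahead of Santiago.
Shift by the zone difference: 12:14 AM + 12:30 = 12:44 PM on Oct 4 in Oakridge City.

12:44 PM on October 4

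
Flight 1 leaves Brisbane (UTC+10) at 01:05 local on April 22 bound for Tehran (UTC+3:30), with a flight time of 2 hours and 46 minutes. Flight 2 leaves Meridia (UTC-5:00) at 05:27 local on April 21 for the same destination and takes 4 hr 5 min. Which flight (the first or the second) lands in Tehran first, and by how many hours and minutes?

Flight 1 in UTC: 01:05 − 10:00 = 15:05 on Apr 21.
+2 hours and 46 minutes → arrive 17:51 UTC on Apr 21.
Flight 2 in UTC: 05:27 + 5:00 = 10:27 on Apr 21.
+4 hours and 5 minutes → arrive 14:32 UTC on Apr 21.
Flight 2 lands earlier by 3 hours 19 minutes.

the second, by 3 hours 19 minutes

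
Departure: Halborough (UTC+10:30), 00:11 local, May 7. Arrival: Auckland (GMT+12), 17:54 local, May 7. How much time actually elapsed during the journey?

Auckland is 1:30 ahead of Halborough.
Clock-face elapsed time (ignoring zones) is 17 hours 43 minutes.
Actual elapsed = 17 hours 43 minutes − 1:30 = 16 hours 13 minutes.

16 hours 13 minutes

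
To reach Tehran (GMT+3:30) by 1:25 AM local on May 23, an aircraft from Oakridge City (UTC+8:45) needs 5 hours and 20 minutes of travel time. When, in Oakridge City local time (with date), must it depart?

1:20 AM on May 23

Target arrival in UTC: 1:25 AM − 3:30 = 9:55 PM on May 22.
Subtract 5 hours 20 minutes → departure 4:35 PM UTC on May 22.
Oakridge City is UTC+8:45: 4:35 PM + 8:45 = 1:20 AM on May 23.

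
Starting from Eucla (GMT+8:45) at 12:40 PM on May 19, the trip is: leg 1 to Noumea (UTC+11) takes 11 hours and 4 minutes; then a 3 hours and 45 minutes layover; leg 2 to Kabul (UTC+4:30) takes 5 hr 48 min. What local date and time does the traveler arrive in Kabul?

Convert departure to UTC: 12:40 PM − 8:45 = 3:55 AM UTC on May 19.
Add 11 hours 4 minutes leg 1 → 2:59 PM UTC.
Add 3 hours and 45 minutes layover in Noumea → 6:44 PM UTC.
Add 5 hours and 48 minutes leg 2 → 12:32 AM UTC (May 20).
Kabul is UTC+4:30, so local arrival = 12:32 AM + 4:30 = 5:02 AM on May 20.

5:02 AM on May 20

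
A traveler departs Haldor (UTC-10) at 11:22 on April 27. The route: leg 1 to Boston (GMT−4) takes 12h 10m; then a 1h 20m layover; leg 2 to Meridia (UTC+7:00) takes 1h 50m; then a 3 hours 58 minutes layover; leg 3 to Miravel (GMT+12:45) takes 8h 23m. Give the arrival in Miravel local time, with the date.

Convert departure to UTC: 11:22 + 10:00 = 21:22 UTC on Apr 27.
Add 12 hours and 10 minutes leg 1 → 09:32 UTC (Apr 28).
Add 1 hour 20 minutes layover in Boston → 10:52 UTC.
Add 1 hour 50 minutes leg 2 → 12:42 UTC.
Add 3 hours 58 minutes layover in Meridia → 16:40 UTC.
Add 8 hours and 23 minutes leg 3 → 01:03 UTC (Apr 29).
Miravel is UTC+12:45, so local arrival = 01:03 + 12:45 = 13:48 on Apr 29.

13:48 on April 29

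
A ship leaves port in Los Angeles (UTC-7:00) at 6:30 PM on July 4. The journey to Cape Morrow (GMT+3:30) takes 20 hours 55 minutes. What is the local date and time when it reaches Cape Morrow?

Convert departure to UTC: 6:30 PM + 7:00 = 1:30 AM UTC on Jul 5.
Add 20 hours and 55 minutes travel time → 10:25 PM UTC.
Cape Morrow is UTC+3:30, so local arrival = 10:25 PM + 3:30 = 1:55 AM on Jul 6.

1:55 AM on Jul 6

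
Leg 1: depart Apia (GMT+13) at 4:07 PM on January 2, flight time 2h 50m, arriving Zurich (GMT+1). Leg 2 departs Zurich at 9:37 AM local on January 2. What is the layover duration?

2 hours 40 minutes

Convert departure to UTC: 4:07 PM − 13:00 = 3:07 AM UTC on Jan 2.
Add 2 hours and 50 minutes flight time → 5:57 AM UTC.
Zurich is UTC+1:00, so local arrival = 5:57 AM + 1:00 = 6:57 AM on Jan 2.
Layover = 9:37 AM − 6:57 AM = 2 hours 40 minutes.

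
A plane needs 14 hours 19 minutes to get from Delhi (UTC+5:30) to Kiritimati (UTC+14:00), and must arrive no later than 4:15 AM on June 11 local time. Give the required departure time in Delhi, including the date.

5:26 AM on June 10

Target arrival in UTC: 4:15 AM − 14:00 = 2:15 PM on Jun 10.
Subtract 14 hours and 19 minutes → departure 11:56 PM UTC on Jun 9.
Delhi is UTC+5:30: 11:56 PM + 5:30 = 5:26 AM on Jun 10.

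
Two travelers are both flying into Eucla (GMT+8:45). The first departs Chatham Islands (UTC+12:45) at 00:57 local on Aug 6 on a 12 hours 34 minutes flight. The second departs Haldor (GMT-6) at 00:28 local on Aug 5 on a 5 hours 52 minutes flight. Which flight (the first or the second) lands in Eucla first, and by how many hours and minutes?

the second, by 12 hours 26 minutes

Flight 1 in UTC: 00:57 − 12:45 = 12:12 on Aug 5.
+12 hours and 34 minutes → arrive 00:46 UTC on Aug 6.
Flight 2 in UTC: 00:28 + 6:00 = 06:28 on Aug 5.
+5 hours and 52 minutes → arrive 12:20 UTC on Aug 5.
Flight 2 lands earlier by 12 hours 26 minutes.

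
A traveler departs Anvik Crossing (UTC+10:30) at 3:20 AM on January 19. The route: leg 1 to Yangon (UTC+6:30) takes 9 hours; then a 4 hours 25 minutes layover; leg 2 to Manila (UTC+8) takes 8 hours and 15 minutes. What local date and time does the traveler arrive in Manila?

Convert departure to UTC: 3:20 AM − 10:30 = 4:50 PM UTC on Jan 18.
Add 9 hours leg 1 → 1:50 AM UTC (Jan 19).
Add 4 hours and 25 minutes layover in Yangon → 6:15 AM UTC.
Add 8 hours and 15 minutes leg 2 → 2:30 PM UTC.
Manila is UTC+8:00, so local arrival = 2:30 PM + 8:00 = 10:30 PM on Jan 19.

10:30 PM on Jan 19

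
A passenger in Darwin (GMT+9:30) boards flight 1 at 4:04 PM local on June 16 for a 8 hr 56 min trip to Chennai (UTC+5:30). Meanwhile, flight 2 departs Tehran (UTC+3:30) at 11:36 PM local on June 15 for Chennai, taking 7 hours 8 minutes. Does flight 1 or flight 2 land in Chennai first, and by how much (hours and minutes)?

Flight 1 in UTC: 4:04 PM − 9:30 = 6:34 AM on Jun 16.
+8 hours 56 minutes → arrive 3:30 PM UTC on Jun 16.
Flight 2 in UTC: 11:36 PM − 3:30 = 8:06 PM on Jun 15.
+7 hours and 8 minutes → arrive 3:14 AM UTC on Jun 16.
Flight 2 lands earlier by 12 hours 16 minutes.

the second, by 12 hours 16 minutes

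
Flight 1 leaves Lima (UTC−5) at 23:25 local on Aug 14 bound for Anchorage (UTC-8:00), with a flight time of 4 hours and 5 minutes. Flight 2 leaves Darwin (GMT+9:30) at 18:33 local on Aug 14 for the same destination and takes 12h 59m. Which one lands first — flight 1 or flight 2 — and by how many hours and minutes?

the second, by 10 hours 28 minutes

Flight 1 in UTC: 23:25 + 5:00 = 04:25 on Aug 15.
+4 hours and 5 minutes → arrive 08:30 UTC on Aug 15.
Flight 2 in UTC: 18:33 − 9:30 = 09:03 on Aug 14.
+12 hours and 59 minutes → arrive 22:02 UTC on Aug 14.
Flight 2 lands earlier by 10 hours 28 minutes.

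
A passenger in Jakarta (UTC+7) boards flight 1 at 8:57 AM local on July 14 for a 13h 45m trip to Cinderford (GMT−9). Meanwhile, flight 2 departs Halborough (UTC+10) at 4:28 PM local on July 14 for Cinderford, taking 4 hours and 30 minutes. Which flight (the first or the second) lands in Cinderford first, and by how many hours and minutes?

Flight 1 in UTC: 8:57 AM − 7:00 = 1:57 AM on Jul 14.
+13 hours 45 minutes → arrive 3:42 PM UTC on Jul 14.
Flight 2 in UTC: 4:28 PM − 10:00 = 6:28 AM on Jul 14.
+4 hours and 30 minutes → arrive 10:58 AM UTC on Jul 14.
Flight 2 lands earlier by 4 hours 44 minutes.

the second, by 4 hours 44 minutes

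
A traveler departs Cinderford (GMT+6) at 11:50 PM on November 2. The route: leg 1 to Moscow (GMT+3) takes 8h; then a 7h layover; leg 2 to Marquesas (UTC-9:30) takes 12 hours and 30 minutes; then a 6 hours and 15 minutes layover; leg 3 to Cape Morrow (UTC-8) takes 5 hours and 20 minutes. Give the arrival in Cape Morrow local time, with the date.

Convert departure to UTC: 11:50 PM − 6:00 = 5:50 PM UTC on Nov 2.
Add 8 hours leg 1 → 1:50 AM UTC (Nov 3).
Add 7 hours layover in Moscow → 8:50 AM UTC.
Add 12 hours 30 minutes leg 2 → 9:20 PM UTC.
Add 6 hours and 15 minutes layover in Marquesas → 3:35 AM UTC (Nov 4).
Add 5 hours 20 minutes leg 3 → 8:55 AM UTC.
Cape Morrow is UTC−8:00, so local arrival = 8:55 AM − 8:00 = 12:55 AM on Nov 4.

12:55 AM on Nov 4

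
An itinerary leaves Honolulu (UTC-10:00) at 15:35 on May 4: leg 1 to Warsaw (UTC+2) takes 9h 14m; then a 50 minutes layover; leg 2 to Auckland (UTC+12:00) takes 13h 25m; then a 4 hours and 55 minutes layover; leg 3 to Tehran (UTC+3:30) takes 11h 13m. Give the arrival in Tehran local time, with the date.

20:42 on May 6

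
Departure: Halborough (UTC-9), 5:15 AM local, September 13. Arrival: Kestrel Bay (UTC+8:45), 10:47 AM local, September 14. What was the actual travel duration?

Departure in UTC: 5:15 AM + 9:00 = 2:15 PM on Sep 13.
Arrival in UTC: 10:47 AM − 8:45 = 2:02 AM on Sep 14.
Elapsed = 2:02 AM − 2:15 PM (+1 day) = 11 hours 47 minutes.

11 hours 47 minutes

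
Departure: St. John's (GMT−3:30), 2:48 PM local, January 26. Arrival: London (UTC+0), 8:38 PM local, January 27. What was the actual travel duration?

Departure in UTC: 2:48 PM + 3:30 = 6:18 PM on Jan 26.
Arrival is already UTC: 8:38 PM on Jan 27.
Elapsed = 8:38 PM − 6:18 PM (+1 day) = 26 hours 20 minutes.

26 hours 20 minutes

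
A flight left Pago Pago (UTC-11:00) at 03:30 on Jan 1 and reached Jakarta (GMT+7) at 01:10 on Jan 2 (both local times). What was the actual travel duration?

Departure in UTC: 03:30 + 11:00 = 14:30 on Jan 1.
Arrival in UTC: 01:10 − 7:00 = 18:10 on Jan 1.
Elapsed = 18:10 − 14:30 = 3 hours 40 minutes.

3 hours 40 minutes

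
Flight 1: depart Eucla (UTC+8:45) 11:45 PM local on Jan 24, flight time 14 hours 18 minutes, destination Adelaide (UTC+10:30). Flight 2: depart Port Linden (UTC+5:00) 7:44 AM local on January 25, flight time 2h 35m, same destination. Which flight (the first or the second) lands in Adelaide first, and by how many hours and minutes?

Flight 1 in UTC: 11:45 PM − 8:45 = 3:00 PM on Jan 24.
+14 hours and 18 minutes → arrive 5:18 AM UTC on Jan 25.
Flight 2 in UTC: 7:44 AM − 5:00 = 2:44 AM on Jan 25.
+2 hours and 35 minutes → arrive 5:19 AM UTC on Jan 25.
Flight 1 lands earlier by 1 minute.

the first, by 1 minute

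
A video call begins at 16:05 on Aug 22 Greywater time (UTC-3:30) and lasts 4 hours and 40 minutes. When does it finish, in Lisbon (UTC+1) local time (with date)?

01:15 on August 23

Lisbon is 4:30 ahead of Greywater.
After 4 hours 40 minutes it is 20:45 in Greywater.
Shift by the zone difference: 20:45 + 4:30 = 01:15 on Aug 23 in Lisbon.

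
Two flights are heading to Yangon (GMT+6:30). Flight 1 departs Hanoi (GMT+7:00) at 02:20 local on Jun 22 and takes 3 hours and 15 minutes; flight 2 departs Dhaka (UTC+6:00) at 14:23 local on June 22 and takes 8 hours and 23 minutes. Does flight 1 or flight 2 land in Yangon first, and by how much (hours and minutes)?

the first, by 18 hours 11 minutes

Flight 1 in UTC: 02:20 − 7:00 = 19:20 on Jun 21.
+3 hours and 15 minutes → arrive 22:35 UTC on Jun 21.
Flight 2 in UTC: 14:23 − 6:00 = 08:23 on Jun 22.
+8 hours 23 minutes → arrive 16:46 UTC on Jun 22.
Flight 1 lands earlier by 18 hours 11 minutes.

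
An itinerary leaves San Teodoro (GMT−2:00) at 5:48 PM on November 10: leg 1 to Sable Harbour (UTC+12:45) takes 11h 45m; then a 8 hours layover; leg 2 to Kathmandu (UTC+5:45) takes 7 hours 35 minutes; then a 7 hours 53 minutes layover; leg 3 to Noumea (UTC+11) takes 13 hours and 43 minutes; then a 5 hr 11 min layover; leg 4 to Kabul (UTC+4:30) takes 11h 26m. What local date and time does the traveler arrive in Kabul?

5:51 PM on November 13

Convert departure to UTC: 5:48 PM + 2:00 = 7:48 PM UTC on Nov 10.
Add 11 hours 45 minutes leg 1 → 7:33 AM UTC (Nov 11).
Add 8 hours layover in Sable Harbour → 3:33 PM UTC.
Add 7 hours 35 minutes leg 2 → 11:08 PM UTC.
Add 7 hours 53 minutes layover in Kathmandu → 7:01 AM UTC (Nov 12).
Add 13 hours and 43 minutes leg 3 → 8:44 PM UTC.
Add 5 hours 11 minutes layover in Noumea → 1:55 AM UTC (Nov 13).
Add 11 hours and 26 minutes leg 4 → 1:21 PM UTC.
Kabul is UTC+4:30, so local arrival = 1:21 PM + 4:30 = 5:51 PM on Nov 13.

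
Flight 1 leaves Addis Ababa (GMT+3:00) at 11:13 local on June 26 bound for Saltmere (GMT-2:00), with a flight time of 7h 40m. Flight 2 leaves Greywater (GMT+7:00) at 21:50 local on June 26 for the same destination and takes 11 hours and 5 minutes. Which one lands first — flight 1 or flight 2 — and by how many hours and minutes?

Flight 1 in UTC: 11:13 − 3:00 = 08:13 on Jun 26.
+7 hours and 40 minutes → arrive 15:53 UTC on Jun 26.
Flight 2 in UTC: 21:50 − 7:00 = 14:50 on Jun 26.
+11 hours 5 minutes → arrive 01:55 UTC on Jun 27.
Flight 1 lands earlier by 10 hours 2 minutes.

the first, by 10 hours 2 minutes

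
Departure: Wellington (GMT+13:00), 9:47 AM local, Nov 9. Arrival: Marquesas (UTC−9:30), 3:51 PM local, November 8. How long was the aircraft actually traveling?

4 hours 34 minutes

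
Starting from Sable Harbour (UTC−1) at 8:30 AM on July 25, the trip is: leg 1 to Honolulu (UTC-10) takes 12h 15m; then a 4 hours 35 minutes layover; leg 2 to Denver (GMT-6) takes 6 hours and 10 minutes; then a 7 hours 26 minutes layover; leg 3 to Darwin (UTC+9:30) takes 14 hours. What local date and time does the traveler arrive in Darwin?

Convert departure to UTC: 8:30 AM + 1:00 = 9:30 AM UTC on Jul 25.
Add 12 hours and 15 minutes leg 1 → 9:45 PM UTC.
Add 4 hours and 35 minutes layover in Honolulu → 2:20 AM UTC (Jul 26).
Add 6 hours and 10 minutes leg 2 → 8:30 AM UTC.
Add 7 hours 26 minutes layover in Denver → 3:56 PM UTC.
Add 14 hours leg 3 → 5:56 AM UTC (Jul 27).
Darwin is UTC+9:30, so local arrival = 5:56 AM + 9:30 = 3:26 PM on Jul 27.

3:26 PM on July 27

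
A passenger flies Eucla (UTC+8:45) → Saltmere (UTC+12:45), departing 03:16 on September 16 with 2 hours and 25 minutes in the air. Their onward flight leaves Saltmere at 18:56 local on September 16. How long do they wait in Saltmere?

Convert departure to UTC: 03:16 − 8:45 = 18:31 UTC on Sep 15.
Add 2 hours and 25 minutes flight time → 20:56 UTC.
Saltmere is UTC+12:45, so local arrival = 20:56 + 12:45 = 09:41 on Sep 16.
Layover = 18:56 − 09:41 = 9 hours 15 minutes.

9 hours 15 minutes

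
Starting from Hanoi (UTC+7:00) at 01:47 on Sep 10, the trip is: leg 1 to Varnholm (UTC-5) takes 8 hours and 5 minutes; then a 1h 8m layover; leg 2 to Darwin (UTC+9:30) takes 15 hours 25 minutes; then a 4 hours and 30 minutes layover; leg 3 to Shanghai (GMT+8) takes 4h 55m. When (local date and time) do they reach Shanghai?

12:50 on September 11

Convert departure to UTC: 01:47 − 7:00 = 18:47 UTC on Sep 9.
Add 8 hours and 5 minutes leg 1 → 02:52 UTC (Sep 10).
Add 1 hour 8 minutes layover in Varnholm → 04:00 UTC.
Add 15 hours 25 minutes leg 2 → 19:25 UTC.
Add 4 hours and 30 minutes layover in Darwin → 23:55 UTC.
Add 4 hours 55 minutes leg 3 → 04:50 UTC (Sep 11).
Shanghai is UTC+8:00, so local arrival = 04:50 + 8:00 = 12:50 on Sep 11.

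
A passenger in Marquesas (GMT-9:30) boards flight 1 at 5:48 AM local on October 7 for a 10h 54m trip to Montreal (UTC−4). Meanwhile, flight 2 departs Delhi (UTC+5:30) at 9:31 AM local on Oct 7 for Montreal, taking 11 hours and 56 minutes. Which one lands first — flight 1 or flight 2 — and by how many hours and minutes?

the second, by 10 hours 15 minutes

Flight 1 in UTC: 5:48 AM + 9:30 = 3:18 PM on Oct 7.
+10 hours and 54 minutes → arrive 2:12 AM UTC on Oct 8.
Flight 2 in UTC: 9:31 AM − 5:30 = 4:01 AM on Oct 7.
+11 hours 56 minutes → arrive 3:57 PM UTC on Oct 7.
Flight 2 lands earlier by 10 hours 15 minutes.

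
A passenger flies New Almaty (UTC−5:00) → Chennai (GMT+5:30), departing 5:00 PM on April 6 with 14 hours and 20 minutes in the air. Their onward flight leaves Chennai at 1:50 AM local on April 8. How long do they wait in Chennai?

8 hours

Convert departure to UTC: 5:00 PM + 5:00 = 10:00 PM UTC on Apr 6.
Add 14 hours and 20 minutes flight time → 12:20 PM UTC (Apr 7).
Chennai is UTC+5:30, so local arrival = 12:20 PM + 5:30 = 5:50 PM on Apr 7.
Layover = 1:50 AM − 5:50 PM (+1 day) = 8 hours.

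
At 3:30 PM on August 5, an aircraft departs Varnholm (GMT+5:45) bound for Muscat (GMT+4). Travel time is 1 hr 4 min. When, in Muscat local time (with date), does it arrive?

Convert departure to UTC: 3:30 PM − 5:45 = 9:45 AM UTC on Aug 5.
Add 1 hour and 4 minutes travel time → 10:49 AM UTC.
Muscat is UTC+4:00, so local arrival = 10:49 AM + 4:00 = 2:49 PM on Aug 5.

2:49 PM on August 5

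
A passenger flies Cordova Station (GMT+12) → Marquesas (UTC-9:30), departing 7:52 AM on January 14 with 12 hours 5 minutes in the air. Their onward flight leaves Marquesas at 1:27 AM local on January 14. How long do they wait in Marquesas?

Convert departure to UTC: 7:52 AM − 12:00 = 7:52 PM UTC on Jan 13.
Add 12 hours and 5 minutes flight time → 7:57 AM UTC (Jan 14).
Marquesas is UTC−9:30, so local arrival = 7:57 AM − 9:30 = 10:27 PM on Jan 13.
Layover = 1:27 AM − 10:27 PM (+1 day) = 3 hours.

3 hours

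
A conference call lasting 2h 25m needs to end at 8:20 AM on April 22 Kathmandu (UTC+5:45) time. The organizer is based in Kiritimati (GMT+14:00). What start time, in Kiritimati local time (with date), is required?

2:10 PM on April 22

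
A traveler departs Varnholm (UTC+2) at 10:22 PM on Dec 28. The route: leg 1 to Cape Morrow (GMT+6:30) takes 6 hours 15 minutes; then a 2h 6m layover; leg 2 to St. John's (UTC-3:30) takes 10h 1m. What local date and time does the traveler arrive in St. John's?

11:14 AM on December 29

Convert departure to UTC: 10:22 PM − 2:00 = 8:22 PM UTC on Dec 28.
Add 6 hours 15 minutes leg 1 → 2:37 AM UTC (Dec 29).
Add 2 hours and 6 minutes layover in Cape Morrow → 4:43 AM UTC.
Add 10 hours and 1 minute leg 2 → 2:44 PM UTC.
St. John's is UTC−3:30, so local arrival = 2:44 PM − 3:30 = 11:14 AM on Dec 29.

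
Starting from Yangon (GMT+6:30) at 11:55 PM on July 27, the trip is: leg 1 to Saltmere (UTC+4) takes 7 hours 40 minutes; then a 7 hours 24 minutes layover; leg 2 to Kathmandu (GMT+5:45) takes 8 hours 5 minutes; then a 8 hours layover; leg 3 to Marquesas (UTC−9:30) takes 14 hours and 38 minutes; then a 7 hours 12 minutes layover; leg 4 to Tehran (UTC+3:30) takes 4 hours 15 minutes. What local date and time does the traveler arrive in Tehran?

Convert departure to UTC: 11:55 PM − 6:30 = 5:25 PM UTC on Jul 27.
Add 7 hours 40 minutes leg 1 → 1:05 AM UTC (Jul 28).
Add 7 hours and 24 minutes layover in Saltmere → 8:29 AM UTC.
Add 8 hours and 5 minutes leg 2 → 4:34 PM UTC.
Add 8 hours layover in Kathmandu → 12:34 AM UTC (Jul 29).
Add 14 hours and 38 minutes leg 3 → 3:12 PM UTC.
Add 7 hours and 12 minutes layover in Marquesas → 10:24 PM UTC.
Add 4 hours 15 minutes leg 4 → 2:39 AM UTC (Jul 30).
Tehran is UTC+3:30, so local arrival = 2:39 AM + 3:30 = 6:09 AM on Jul 30.

6:09 AM on Jul 30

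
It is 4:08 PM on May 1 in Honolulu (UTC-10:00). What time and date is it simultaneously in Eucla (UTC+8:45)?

10:53 AM on May 2

In UTC: 4:08 PM + 10:00 = 2:08 AM on May 2.
Eucla is UTC+8:45: 2:08 AM + 8:45 = 10:53 AM on May 2.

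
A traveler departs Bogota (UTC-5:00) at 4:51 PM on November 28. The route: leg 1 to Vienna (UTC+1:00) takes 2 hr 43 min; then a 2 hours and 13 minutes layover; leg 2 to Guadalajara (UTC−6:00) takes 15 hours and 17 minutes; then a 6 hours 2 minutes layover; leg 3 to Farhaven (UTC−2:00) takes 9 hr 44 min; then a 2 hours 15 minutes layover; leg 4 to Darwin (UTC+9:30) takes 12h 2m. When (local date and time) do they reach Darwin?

9:37 AM on December 1

Convert departure to UTC: 4:51 PM + 5:00 = 9:51 PM UTC on Nov 28.
Add 2 hours 43 minutes leg 1 → 12:34 AM UTC (Nov 29).
Add 2 hours 13 minutes layover in Vienna → 2:47 AM UTC.
Add 15 hours and 17 minutes leg 2 → 6:04 PM UTC.
Add 6 hours and 2 minutes layover in Guadalajara → 12:06 AM UTC (Nov 30).
Add 9 hours 44 minutes leg 3 → 9:50 AM UTC.
Add 2 hours 15 minutes layover in Farhaven → 12:05 PM UTC.
Add 12 hours and 2 minutes leg 4 → 12:07 AM UTC (Dec 1).
Darwin is UTC+9:30, so local arrival = 12:07 AM + 9:30 = 9:37 AM on Dec 1.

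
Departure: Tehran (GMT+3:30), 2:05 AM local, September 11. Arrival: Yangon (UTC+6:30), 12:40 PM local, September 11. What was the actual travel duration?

7 hours 35 minutes

Departure in UTC: 2:05 AM − 3:30 = 10:35 PM on Sep 10.
Arrival in UTC: 12:40 PM − 6:30 = 6:10 AM on Sep 11.
Elapsed = 6:10 AM − 10:35 PM (+1 day) = 7 hours 35 minutes.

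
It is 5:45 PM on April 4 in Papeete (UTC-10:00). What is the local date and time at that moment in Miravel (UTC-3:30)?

Miravel is 6:30 ahead of Papeete.
Shift by the zone difference: 5:45 PM + 6:30 = 12:15 AM on Apr 5 in Miravel.

12:15 AM on Apr 5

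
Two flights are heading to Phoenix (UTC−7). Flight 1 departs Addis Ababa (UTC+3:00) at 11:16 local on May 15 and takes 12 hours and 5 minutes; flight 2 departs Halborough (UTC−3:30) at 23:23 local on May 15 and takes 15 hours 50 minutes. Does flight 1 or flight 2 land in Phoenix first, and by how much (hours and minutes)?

Flight 1 in UTC: 11:16 − 3:00 = 08:16 on May 15.
+12 hours and 5 minutes → arrive 20:21 UTC on May 15.
Flight 2 in UTC: 23:23 + 3:30 = 02:53 on May 16.
+15 hours 50 minutes → arrive 18:43 UTC on May 16.
Flight 1 lands earlier by 22 hours 22 minutes.

the first, by 22 hours 22 minutes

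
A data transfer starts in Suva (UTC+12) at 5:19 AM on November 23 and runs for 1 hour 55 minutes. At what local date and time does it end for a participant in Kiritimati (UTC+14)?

9:14 AM on November 23

Convert start to UTC: 5:19 AM − 12:00 = 5:19 PM UTC on Nov 22.
Add 1 hour and 55 minutes duration → 7:14 PM UTC.
Kiritimati is UTC+14:00, so local end time = 7:14 PM + 14:00 = 9:14 AM on Nov 23.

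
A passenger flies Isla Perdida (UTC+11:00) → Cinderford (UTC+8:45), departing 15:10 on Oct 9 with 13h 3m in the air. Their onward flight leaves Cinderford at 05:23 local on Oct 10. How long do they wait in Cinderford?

3 hours 25 minutes

Convert departure to UTC: 15:10 − 11:00 = 04:10 UTC on Oct 9.
Add 13 hours 3 minutes flight time → 17:13 UTC.
Cinderford is UTC+8:45, so local arrival = 17:13 + 8:45 = 01:58 on Oct 10.
Layover = 05:23 − 01:58 = 3 hours 25 minutes.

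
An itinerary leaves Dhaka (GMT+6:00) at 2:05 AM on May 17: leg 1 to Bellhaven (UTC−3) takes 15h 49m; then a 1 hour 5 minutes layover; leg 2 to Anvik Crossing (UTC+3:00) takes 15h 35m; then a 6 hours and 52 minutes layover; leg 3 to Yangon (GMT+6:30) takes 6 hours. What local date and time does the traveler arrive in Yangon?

Convert departure to UTC: 2:05 AM − 6:00 = 8:05 PM UTC on May 16.
Add 15 hours 49 minutes leg 1 → 11:54 AM UTC (May 17).
Add 1 hour and 5 minutes layover in Bellhaven → 12:59 PM UTC.
Add 15 hours 35 minutes leg 2 → 4:34 AM UTC (May 18).
Add 6 hours 52 minutes layover in Anvik Crossing → 11:26 AM UTC.
Add 6 hours leg 3 → 5:26 PM UTC.
Yangon is UTC+6:30, so local arrival = 5:26 PM + 6:30 = 11:56 PM on May 18.

11:56 PM on May 18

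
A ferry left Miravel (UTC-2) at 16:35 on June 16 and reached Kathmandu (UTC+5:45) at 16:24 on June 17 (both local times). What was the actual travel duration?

16 hours 4 minutes

Departure in UTC: 16:35 + 2:00 = 18:35 on Jun 16.
Arrival in UTC: 16:24 − 5:45 = 10:39 on Jun 17.
Elapsed = 10:39 − 18:35 (+1 day) = 16 hours 4 minutes.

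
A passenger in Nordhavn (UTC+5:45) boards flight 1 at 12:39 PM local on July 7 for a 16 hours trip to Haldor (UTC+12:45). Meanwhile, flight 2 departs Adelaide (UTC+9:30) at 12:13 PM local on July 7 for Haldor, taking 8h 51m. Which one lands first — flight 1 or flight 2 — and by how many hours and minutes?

Flight 1 in UTC: 12:39 PM − 5:45 = 6:54 AM on Jul 7.
+16 hours → arrive 10:54 PM UTC on Jul 7.
Flight 2 in UTC: 12:13 PM − 9:30 = 2:43 AM on Jul 7.
+8 hours 51 minutes → arrive 11:34 AM UTC on Jul 7.
Flight 2 lands earlier by 11 hours 20 minutes.

the second, by 11 hours 20 minutes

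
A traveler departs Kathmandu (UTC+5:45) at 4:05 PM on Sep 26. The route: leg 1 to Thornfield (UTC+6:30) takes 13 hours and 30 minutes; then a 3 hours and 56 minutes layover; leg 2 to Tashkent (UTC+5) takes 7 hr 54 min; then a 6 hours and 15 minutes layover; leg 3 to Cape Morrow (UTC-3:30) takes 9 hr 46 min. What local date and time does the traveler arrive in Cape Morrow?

Convert departure to UTC: 4:05 PM − 5:45 = 10:20 AM UTC on Sep 26.
Add 13 hours 30 minutes leg 1 → 11:50 PM UTC.
Add 3 hours and 56 minutes layover in Thornfield → 3:46 AM UTC (Sep 27).
Add 7 hours 54 minutes leg 2 → 11:40 AM UTC.
Add 6 hours and 15 minutes layover in Tashkent → 5:55 PM UTC.
Add 9 hours 46 minutes leg 3 → 3:41 AM UTC (Sep 28).
Cape Morrow is UTC−3:30, so local arrival = 3:41 AM − 3:30 = 12:11 AM on Sep 28.

12:11 AM on September 28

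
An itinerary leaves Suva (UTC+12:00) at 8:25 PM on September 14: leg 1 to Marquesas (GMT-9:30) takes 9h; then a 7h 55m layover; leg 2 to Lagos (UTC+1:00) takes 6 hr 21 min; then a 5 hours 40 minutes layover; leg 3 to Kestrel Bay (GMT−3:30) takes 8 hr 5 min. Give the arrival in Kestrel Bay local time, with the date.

5:56 PM on September 15

Convert departure to UTC: 8:25 PM − 12:00 = 8:25 AM UTC on Sep 14.
Add 9 hours leg 1 → 5:25 PM UTC.
Add 7 hours and 55 minutes layover in Marquesas → 1:20 AM UTC (Sep 15).
Add 6 hours and 21 minutes leg 2 → 7:41 AM UTC.
Add 5 hours and 40 minutes layover in Lagos → 1:21 PM UTC.
Add 8 hours and 5 minutes leg 3 → 9:26 PM UTC.
Kestrel Bay is UTC−3:30, so local arrival = 9:26 PM − 3:30 = 5:56 PM on Sep 15.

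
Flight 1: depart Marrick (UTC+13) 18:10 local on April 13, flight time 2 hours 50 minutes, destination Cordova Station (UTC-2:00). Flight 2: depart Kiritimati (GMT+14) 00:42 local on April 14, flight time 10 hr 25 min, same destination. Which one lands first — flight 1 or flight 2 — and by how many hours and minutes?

the first, by 13 hours 7 minutes

Flight 1 in UTC: 18:10 − 13:00 = 05:10 on Apr 13.
+2 hours 50 minutes → arrive 08:00 UTC on Apr 13.
Flight 2 in UTC: 00:42 − 14:00 = 10:42 on Apr 13.
+10 hours and 25 minutes → arrive 21:07 UTC on Apr 13.
Flight 1 lands earlier by 13 hours 7 minutes.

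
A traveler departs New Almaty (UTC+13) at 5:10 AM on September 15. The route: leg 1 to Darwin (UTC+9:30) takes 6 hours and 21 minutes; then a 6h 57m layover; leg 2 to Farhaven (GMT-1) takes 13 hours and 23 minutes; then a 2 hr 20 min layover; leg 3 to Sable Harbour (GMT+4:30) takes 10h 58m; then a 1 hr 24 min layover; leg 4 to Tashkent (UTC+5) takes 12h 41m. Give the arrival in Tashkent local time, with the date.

3:14 AM on September 17

Convert departure to UTC: 5:10 AM − 13:00 = 4:10 PM UTC on Sep 14.
Add 6 hours and 21 minutes leg 1 → 10:31 PM UTC.
Add 6 hours 57 minutes layover in Darwin → 5:28 AM UTC (Sep 15).
Add 13 hours and 23 minutes leg 2 → 6:51 PM UTC.
Add 2 hours and 20 minutes layover in Farhaven → 9:11 PM UTC.
Add 10 hours 58 minutes leg 3 → 8:09 AM UTC (Sep 16).
Add 1 hour 24 minutes layover in Sable Harbour → 9:33 AM UTC.
Add 12 hours and 41 minutes leg 4 → 10:14 PM UTC.
Tashkent is UTC+5:00, so local arrival = 10:14 PM + 5:00 = 3:14 AM on Sep 17.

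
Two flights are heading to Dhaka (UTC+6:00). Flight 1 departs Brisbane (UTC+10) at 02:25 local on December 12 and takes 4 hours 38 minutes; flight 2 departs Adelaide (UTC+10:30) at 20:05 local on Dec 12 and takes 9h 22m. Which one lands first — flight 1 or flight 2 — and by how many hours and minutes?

the first, by 21 hours 54 minutes

Flight 1 in UTC: 02:25 − 10:00 = 16:25 on Dec 11.
+4 hours and 38 minutes → arrive 21:03 UTC on Dec 11.
Flight 2 in UTC: 20:05 − 10:30 = 09:35 on Dec 12.
+9 hours and 22 minutes → arrive 18:57 UTC on Dec 12.
Flight 1 lands earlier by 21 hours 54 minutes.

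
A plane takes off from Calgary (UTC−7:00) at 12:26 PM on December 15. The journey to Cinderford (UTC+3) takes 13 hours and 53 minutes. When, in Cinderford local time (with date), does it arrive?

12:19 PM on Dec 16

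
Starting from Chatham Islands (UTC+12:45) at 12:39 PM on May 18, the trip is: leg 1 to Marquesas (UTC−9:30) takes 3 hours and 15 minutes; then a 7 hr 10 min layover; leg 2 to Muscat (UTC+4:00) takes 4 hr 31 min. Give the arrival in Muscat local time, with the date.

Convert departure to UTC: 12:39 PM − 12:45 = 11:54 PM UTC on May 17.
Add 3 hours 15 minutes leg 1 → 3:09 AM UTC (May 18).
Add 7 hours 10 minutes layover in Marquesas → 10:19 AM UTC.
Add 4 hours 31 minutes leg 2 → 2:50 PM UTC.
Muscat is UTC+4:00, so local arrival = 2:50 PM + 4:00 = 6:50 PM on May 18.

6:50 PM on May 18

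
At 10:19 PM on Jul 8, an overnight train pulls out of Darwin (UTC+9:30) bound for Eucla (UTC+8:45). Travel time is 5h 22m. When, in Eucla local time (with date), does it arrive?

Convert departure to UTC: 10:19 PM − 9:30 = 12:49 PM UTC on Jul 8.
Add 5 hours and 22 minutes travel time → 6:11 PM UTC.
Eucla is UTC+8:45, so local arrival = 6:11 PM + 8:45 = 2:56 AM on Jul 9.

2:56 AM on Jul 9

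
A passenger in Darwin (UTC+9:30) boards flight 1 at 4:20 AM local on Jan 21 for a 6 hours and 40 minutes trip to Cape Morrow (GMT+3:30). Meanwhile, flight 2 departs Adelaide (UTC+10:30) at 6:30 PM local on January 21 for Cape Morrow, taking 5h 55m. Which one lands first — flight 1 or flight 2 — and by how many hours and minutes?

Flight 1 in UTC: 4:20 AM − 9:30 = 6:50 PM on Jan 20.
+6 hours and 40 minutes → arrive 1:30 AM UTC on Jan 21.
Flight 2 in UTC: 6:30 PM − 10:30 = 8:00 AM on Jan 21.
+5 hours and 55 minutes → arrive 1:55 PM UTC on Jan 21.
Flight 1 lands earlier by 12 hours 25 minutes.

the first, by 12 hours 25 minutes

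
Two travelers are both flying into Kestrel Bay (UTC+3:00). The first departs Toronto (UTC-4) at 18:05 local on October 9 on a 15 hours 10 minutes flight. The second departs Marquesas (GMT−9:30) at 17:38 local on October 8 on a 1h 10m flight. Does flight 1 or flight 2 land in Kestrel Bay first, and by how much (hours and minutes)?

the second, by 32 hours 57 minutes

Flight 1 in UTC: 18:05 + 4:00 = 22:05 on Oct 9.
+15 hours and 10 minutes → arrive 13:15 UTC on Oct 10.
Flight 2 in UTC: 17:38 + 9:30 = 03:08 on Oct 9.
+1 hour and 10 minutes → arrive 04:18 UTC on Oct 9.
Flight 2 lands earlier by 32 hours 57 minutes.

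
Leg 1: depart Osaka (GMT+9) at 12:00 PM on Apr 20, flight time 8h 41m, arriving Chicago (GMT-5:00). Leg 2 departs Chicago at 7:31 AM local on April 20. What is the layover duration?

50 minutes

Convert departure to UTC: 12:00 PM − 9:00 = 3:00 AM UTC on Apr 20.
Add 8 hours 41 minutes flight time → 11:41 AM UTC.
Chicago is UTC−5:00, so local arrival = 11:41 AM − 5:00 = 6:41 AM on Apr 20.
Layover = 7:31 AM − 6:41 AM = 50 minutes.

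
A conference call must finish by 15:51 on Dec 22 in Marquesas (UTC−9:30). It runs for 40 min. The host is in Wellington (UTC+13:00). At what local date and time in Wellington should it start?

Target end time in UTC: 15:51 + 9:30 = 01:21 on Dec 23.
Subtract 40 minutes → start 00:41 UTC on Dec 23.
Wellington is UTC+13:00: 00:41 + 13:00 = 13:41 on Dec 23.

13:41 on Dec 23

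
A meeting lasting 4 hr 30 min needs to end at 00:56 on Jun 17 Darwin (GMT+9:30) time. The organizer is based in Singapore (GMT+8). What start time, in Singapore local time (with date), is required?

Target end time in UTC: 00:56 − 9:30 = 15:26 on Jun 16.
Subtract 4 hours and 30 minutes → start 10:56 UTC on Jun 16.
Singapore is UTC+8:00: 10:56 + 8:00 = 18:56 on Jun 16.

18:56 on June 16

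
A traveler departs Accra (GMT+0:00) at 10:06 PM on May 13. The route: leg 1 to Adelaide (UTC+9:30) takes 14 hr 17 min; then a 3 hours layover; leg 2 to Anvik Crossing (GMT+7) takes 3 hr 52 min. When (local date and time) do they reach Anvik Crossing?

2:15 AM on May 15

Accra is at UTC+0, so departure is already 10:06 PM UTC on May 13.
Add 14 hours 17 minutes leg 1 → 12:23 PM UTC (May 14).
Add 3 hours layover in Adelaide → 3:23 PM UTC.
Add 3 hours and 52 minutes leg 2 → 7:15 PM UTC.
Anvik Crossing is UTC+7:00, so local arrival = 7:15 PM + 7:00 = 2:15 AM on May 15.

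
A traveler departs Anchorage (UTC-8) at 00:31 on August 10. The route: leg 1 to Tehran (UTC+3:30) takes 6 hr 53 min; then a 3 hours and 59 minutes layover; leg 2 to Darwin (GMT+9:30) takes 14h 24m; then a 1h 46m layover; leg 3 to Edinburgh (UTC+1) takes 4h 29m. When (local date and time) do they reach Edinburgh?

17:02 on August 11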